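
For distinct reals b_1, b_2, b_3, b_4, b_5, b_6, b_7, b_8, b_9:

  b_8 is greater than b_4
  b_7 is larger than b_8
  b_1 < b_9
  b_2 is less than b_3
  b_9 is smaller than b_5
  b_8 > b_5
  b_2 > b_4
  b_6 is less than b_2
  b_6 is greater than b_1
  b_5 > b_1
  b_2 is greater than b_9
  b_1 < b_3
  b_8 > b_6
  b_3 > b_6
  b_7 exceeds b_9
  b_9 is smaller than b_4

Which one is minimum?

Chaining upward from b_1: directly above it, b_9, b_6, b_5, b_3; then b_4, b_8, b_2, b_7.
That covers every other element, and nothing is given below b_1, so b_1 is the minimum.

b_1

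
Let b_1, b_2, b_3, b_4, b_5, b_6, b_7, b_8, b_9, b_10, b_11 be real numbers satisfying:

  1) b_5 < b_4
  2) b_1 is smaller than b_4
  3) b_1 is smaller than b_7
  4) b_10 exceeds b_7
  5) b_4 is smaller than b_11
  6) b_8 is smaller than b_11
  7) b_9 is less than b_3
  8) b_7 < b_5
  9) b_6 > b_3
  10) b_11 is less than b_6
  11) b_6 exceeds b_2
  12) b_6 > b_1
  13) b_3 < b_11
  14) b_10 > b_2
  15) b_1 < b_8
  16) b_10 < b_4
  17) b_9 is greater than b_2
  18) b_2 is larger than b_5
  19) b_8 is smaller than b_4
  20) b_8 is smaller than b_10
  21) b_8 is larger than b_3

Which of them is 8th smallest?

Piecing the relations together gives one ordering: b_1 < b_7 < b_5 < b_2 < b_9 < b_3 < b_8 < b_10 < b_4 < b_11 < b_6.
The 8th smallest is b_10.

b_10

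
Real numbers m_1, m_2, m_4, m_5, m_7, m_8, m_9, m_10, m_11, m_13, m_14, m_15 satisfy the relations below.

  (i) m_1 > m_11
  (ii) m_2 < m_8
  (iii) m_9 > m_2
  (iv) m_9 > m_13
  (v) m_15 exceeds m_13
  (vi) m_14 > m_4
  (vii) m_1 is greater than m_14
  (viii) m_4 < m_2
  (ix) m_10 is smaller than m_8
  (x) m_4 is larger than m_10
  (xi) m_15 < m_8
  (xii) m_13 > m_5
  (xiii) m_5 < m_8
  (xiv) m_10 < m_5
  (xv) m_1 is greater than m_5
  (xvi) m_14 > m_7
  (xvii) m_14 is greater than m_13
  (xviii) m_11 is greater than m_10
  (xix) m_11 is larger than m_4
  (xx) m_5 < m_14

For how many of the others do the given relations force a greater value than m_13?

From m_13 the given relations immediately reach m_15, m_9, m_14.
From those, m_1, m_8 — 5 in total.
Nothing else is reachable above m_13; 5 in all.

5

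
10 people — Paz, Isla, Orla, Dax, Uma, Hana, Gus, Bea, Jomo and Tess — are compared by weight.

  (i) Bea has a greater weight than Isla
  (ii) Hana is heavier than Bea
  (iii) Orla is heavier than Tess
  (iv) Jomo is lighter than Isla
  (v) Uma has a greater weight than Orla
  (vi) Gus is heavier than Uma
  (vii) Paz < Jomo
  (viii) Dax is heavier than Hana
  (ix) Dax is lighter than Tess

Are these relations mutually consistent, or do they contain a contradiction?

The single ordering Paz < Jomo < Isla < Bea < Hana < Dax < Tess < Orla < Uma < Gus satisfies every listed relation, so no contradiction arises.

consistent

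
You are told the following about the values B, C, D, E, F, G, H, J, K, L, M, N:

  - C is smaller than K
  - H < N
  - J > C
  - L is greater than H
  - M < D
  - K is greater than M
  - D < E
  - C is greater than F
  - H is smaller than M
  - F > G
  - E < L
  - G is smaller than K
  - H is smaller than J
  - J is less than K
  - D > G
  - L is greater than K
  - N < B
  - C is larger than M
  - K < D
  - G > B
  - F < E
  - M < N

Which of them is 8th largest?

Piecing the relations together gives one ordering: H < M < N < B < G < F < C < J < K < D < E < L.
Counting 8 from the largest end gives G.

G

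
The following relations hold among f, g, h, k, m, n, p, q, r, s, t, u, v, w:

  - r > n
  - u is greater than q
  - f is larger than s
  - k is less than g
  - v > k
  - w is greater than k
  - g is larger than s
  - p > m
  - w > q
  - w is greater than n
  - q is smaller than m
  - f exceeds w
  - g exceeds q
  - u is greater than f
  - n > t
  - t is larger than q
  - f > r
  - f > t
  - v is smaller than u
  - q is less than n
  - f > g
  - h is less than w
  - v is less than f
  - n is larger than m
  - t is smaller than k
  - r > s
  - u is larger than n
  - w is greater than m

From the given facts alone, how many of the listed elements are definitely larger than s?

From s the given relations immediately reach g, r, f.
From those, u — 4 in total.
Nothing else is reachable above s; 4 in all.

4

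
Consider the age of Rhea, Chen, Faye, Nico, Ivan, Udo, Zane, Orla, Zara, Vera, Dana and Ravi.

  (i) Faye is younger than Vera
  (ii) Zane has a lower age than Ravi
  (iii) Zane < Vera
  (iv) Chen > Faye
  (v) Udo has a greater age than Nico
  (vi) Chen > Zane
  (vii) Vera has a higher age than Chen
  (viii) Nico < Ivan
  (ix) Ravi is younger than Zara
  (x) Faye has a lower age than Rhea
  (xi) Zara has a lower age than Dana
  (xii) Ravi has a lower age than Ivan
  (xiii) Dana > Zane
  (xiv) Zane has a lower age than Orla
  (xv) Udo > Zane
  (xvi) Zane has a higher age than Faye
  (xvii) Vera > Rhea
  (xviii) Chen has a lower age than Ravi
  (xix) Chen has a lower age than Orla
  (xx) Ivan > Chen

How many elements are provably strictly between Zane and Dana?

3

Chaining upward from Zane reaches: Chen, Ravi, Zara, Udo, Ivan, Vera, Orla.
Chaining downward from Dana reaches: Faye, Chen, Ravi, Zara.
Strictly between Zane and Dana are those in both lists: Chen, Ravi, Zara — 3 elements.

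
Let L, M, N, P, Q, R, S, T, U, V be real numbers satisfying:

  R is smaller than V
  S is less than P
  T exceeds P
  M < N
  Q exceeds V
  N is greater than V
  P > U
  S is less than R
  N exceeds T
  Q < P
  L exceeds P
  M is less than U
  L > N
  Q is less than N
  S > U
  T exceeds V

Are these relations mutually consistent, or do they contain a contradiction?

The single ordering M < U < S < R < V < Q < P < T < N < L satisfies every listed relation, so no contradiction arises.

consistent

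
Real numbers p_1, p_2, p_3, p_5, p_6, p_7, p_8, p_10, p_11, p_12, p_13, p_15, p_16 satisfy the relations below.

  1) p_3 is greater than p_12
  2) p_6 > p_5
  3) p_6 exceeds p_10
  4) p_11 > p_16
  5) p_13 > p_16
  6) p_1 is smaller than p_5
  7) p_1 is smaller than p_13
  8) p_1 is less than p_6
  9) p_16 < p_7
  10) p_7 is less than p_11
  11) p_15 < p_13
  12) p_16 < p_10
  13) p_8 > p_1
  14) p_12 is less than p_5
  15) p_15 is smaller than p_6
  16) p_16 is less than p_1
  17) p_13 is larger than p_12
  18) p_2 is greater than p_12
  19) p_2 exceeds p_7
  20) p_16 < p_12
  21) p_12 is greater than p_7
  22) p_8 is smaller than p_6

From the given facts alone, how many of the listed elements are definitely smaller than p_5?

From p_5 the given relations immediately reach p_12, p_1.
From those, p_16, p_7 — 4 in total.
No other element is forced below p_5 by the given relations, so the count is 4.

4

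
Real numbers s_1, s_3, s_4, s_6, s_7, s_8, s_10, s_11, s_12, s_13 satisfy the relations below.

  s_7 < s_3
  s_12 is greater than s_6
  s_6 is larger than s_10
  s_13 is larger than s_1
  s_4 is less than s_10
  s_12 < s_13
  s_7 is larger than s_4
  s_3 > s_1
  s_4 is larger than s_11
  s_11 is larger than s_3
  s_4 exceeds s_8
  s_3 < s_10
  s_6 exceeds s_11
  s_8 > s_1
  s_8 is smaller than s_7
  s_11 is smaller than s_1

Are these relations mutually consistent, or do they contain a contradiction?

Chaining the given relations yields s_11 < s_1 < s_8 < s_4 < s_7 < s_3, so s_11 < s_3. But one relation states s_3 < s_11. These cannot both hold.

inconsistent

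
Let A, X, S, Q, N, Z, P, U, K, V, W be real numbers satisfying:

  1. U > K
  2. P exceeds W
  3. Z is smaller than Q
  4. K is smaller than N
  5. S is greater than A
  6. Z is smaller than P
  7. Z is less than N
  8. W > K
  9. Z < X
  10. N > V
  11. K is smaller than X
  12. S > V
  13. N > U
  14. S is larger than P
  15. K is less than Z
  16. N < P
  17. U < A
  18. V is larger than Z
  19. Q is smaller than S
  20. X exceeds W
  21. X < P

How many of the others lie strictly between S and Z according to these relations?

Chaining upward from Z reaches: V, Q, N, X, P.
Chaining downward from S reaches: K, W, V, U, Q, A, N, X, P.
Strictly between Z and S are those in both lists: V, Q, N, X, P — 5 elements.

5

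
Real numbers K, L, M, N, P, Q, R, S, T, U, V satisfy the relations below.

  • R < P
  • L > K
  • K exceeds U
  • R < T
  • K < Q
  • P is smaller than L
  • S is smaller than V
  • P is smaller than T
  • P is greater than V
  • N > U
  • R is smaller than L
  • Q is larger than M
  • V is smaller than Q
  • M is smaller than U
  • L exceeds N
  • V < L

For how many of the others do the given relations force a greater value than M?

From M the given relations immediately reach U, Q.
From those, N, K — 4 in total.
From those, L — 5 in total.
Nothing else is reachable above M; 5 in all.

5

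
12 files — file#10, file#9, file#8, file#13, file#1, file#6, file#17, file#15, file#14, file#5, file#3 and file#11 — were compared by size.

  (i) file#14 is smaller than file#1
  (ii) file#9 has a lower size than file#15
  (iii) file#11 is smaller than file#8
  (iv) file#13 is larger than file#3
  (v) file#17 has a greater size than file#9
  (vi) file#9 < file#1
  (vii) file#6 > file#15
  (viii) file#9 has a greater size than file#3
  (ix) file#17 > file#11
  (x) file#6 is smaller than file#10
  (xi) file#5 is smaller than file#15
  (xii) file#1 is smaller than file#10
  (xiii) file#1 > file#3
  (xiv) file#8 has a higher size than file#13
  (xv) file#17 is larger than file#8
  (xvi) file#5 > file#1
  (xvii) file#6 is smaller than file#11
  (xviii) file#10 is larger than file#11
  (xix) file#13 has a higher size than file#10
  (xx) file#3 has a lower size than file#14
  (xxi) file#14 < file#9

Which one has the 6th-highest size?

The consecutive relations fix a unique order: file#3 < file#14 < file#9 < file#1 < file#5 < file#15 < file#6 < file#11 < file#10 < file#13 < file#8 < file#17.
The 6th largest is file#6.

file#6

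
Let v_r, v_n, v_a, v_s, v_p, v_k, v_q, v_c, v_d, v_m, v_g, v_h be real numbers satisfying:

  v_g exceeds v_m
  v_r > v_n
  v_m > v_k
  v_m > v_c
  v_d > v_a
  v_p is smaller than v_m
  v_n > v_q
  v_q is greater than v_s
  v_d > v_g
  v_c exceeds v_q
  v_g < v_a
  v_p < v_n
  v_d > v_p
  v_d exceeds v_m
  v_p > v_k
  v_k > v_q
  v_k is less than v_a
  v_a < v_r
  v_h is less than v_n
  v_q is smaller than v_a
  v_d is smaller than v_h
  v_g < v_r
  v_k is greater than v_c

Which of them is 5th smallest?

The consecutive relations fix a unique order: v_s < v_q < v_c < v_k < v_p < v_m < v_g < v_a < v_d < v_h < v_n < v_r.
The 5th smallest is v_p.

v_p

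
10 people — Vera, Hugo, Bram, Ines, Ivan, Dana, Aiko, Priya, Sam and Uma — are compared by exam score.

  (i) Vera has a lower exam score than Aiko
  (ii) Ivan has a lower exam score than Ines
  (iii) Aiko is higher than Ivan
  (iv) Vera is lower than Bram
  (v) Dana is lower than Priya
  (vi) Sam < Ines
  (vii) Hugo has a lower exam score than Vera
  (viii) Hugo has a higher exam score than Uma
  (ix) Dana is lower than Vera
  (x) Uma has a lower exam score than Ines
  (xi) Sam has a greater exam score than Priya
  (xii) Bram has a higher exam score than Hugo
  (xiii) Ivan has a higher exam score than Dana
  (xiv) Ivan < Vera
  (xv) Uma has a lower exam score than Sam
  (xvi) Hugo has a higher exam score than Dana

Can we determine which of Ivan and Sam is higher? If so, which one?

undetermined

Following every chain through Ivan: above Ivan we get Vera, Ines, Aiko, Bram; below Ivan we get Dana.
Sam is not reached, and no chain runs the other way from Sam to Ivan.
So the given relations leave the order of Ivan and Sam undetermined.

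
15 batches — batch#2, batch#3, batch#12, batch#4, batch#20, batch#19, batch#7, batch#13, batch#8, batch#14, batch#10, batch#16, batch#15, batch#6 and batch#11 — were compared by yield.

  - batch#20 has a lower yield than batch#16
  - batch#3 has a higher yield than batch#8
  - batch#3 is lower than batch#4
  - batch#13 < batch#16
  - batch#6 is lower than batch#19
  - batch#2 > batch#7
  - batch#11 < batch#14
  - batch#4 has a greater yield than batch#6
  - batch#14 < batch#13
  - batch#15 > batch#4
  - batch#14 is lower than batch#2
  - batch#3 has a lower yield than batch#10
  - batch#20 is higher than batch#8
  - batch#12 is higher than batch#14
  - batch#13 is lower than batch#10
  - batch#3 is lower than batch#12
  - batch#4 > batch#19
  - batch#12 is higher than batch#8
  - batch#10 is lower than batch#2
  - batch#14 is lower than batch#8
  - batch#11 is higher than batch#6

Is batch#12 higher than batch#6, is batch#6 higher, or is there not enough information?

batch#12

batch#6 < batch#11 < batch#14 < batch#8 < batch#3 < batch#12, by transitivity through batch#11, batch#14, batch#8, batch#3.
So batch#12 is higher.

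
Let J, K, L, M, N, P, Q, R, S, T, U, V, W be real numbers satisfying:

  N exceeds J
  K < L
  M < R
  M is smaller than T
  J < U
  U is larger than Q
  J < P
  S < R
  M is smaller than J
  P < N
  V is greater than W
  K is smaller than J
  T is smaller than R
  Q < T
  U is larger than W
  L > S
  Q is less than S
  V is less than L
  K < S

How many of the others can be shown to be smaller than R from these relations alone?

5

The elements the relations force below R are M, K, Q, T, S — no chain reaches any other.
That is 5.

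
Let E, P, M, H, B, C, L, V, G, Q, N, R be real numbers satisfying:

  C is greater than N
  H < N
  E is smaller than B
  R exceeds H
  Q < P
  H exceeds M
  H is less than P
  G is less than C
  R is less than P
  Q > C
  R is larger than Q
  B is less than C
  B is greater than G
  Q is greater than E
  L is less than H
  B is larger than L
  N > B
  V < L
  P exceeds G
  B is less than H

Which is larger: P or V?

The relevant relations are V < L; L < B; B < H; H < N; N < C; C < Q; Q < R; R < P.
Chaining these gives V < L < B < H < N < C < Q < R < P.
So V < P; P is the larger of the two.

P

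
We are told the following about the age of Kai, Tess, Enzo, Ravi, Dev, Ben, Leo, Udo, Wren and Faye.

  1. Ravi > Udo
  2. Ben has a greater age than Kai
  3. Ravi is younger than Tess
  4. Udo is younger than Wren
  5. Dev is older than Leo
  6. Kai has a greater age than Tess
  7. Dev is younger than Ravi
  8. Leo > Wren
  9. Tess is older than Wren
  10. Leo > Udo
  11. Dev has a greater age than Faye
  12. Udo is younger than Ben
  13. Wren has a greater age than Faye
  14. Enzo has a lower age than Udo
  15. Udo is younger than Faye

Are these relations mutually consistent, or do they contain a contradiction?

consistent

The single ordering Enzo < Udo < Faye < Wren < Leo < Dev < Ravi < Tess < Kai < Ben satisfies every listed relation, so no contradiction arises.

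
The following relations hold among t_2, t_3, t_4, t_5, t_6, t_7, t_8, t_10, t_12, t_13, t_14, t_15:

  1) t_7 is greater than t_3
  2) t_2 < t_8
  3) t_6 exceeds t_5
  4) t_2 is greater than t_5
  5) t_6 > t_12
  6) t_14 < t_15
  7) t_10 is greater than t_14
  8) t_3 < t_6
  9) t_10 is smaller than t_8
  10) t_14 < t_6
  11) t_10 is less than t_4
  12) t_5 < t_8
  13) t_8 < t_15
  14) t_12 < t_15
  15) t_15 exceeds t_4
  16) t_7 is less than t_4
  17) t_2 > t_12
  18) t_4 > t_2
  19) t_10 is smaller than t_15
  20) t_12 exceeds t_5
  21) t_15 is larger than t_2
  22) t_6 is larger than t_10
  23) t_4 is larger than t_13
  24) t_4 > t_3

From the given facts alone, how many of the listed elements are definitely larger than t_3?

4

The elements the relations force above t_3 are t_7, t_4, t_15, t_6 — no chain reaches any other.
That is 4.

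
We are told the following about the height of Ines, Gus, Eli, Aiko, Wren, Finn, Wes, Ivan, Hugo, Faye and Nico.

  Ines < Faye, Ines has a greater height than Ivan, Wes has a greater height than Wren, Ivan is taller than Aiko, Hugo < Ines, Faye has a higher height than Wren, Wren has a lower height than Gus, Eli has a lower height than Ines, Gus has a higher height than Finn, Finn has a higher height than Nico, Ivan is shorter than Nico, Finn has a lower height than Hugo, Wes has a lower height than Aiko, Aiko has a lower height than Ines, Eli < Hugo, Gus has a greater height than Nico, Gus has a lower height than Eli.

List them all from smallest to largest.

The consecutive links are each given: Wren < Wes; Wes < Aiko; Aiko < Ivan; Ivan < Nico; Nico < Finn; Finn < Gus; Gus < Eli; Eli < Hugo; Hugo < Ines; Ines < Faye.

Wren < Wes < Aiko < Ivan < Nico < Finn < Gus < Eli < Hugo < Ines < Faye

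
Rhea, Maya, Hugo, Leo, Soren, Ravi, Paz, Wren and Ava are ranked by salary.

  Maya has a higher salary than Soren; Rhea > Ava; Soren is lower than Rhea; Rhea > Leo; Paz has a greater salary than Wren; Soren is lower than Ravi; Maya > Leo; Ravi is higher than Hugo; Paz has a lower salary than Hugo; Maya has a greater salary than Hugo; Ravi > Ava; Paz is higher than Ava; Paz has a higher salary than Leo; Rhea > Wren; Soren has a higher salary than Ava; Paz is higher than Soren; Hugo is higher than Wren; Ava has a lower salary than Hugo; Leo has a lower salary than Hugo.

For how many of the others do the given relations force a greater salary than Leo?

5

The elements the relations force above Leo are Paz, Rhea, Hugo, Ravi, Maya — no chain reaches any other.
That is 5.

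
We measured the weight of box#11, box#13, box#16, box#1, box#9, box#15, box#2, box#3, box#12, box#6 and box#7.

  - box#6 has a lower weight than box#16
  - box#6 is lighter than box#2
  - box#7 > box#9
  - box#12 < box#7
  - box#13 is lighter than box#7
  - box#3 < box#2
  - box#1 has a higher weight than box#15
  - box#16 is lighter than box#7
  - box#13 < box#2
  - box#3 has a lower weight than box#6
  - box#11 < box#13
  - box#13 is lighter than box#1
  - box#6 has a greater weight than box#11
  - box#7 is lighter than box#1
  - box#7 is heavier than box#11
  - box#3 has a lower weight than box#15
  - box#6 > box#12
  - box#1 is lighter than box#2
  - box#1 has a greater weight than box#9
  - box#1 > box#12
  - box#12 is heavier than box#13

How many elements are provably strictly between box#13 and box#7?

3

Chaining upward from box#13 reaches: box#12, box#6, box#16, box#1, box#2.
Chaining downward from box#7 reaches: box#11, box#12, box#9, box#3, box#6, box#16.
Strictly between box#13 and box#7 are those in both lists: box#12, box#6, box#16 — 3 elements.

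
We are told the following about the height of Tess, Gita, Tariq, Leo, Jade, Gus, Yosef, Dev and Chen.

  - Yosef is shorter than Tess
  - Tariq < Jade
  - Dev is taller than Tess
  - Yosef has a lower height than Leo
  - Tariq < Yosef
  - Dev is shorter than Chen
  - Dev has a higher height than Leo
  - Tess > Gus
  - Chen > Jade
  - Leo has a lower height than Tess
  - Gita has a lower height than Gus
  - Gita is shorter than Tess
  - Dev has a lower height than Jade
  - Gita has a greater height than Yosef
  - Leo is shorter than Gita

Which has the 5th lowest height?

Chaining the given pairs: Tariq < Yosef < Leo < Gita < Gus < Tess < Dev < Jade < Chen.
The 5th smallest is Gus.

Gus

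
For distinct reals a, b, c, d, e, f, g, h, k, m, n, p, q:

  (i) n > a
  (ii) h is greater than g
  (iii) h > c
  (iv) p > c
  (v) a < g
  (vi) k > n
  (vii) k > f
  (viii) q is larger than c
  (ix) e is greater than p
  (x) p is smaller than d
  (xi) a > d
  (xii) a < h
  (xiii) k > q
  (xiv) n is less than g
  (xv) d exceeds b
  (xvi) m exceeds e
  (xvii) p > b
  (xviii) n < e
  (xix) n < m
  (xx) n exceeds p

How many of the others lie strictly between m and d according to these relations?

3

The relations place d below m. An element lies strictly between them when it is forced above d and also forced below m.
Above d: {a, n, e, k, g, h}. Below m: {c, b, p, a, n, e}.
Intersection: {a, n, e} — 3.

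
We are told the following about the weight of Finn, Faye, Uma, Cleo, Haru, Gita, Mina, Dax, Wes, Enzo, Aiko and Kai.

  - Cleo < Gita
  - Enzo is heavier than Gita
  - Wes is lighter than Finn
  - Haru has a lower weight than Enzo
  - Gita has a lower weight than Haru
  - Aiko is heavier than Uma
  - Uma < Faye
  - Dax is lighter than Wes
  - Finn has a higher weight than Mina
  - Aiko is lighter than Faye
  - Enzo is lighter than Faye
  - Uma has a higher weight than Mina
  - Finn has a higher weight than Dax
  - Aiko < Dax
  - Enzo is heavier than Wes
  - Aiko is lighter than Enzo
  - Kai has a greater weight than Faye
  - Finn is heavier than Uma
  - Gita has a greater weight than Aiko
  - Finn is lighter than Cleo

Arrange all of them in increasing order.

The consecutive links are each given: Mina < Uma; Uma < Aiko; Aiko < Dax; Dax < Wes; Wes < Finn; Finn < Cleo; Cleo < Gita; Gita < Haru; Haru < Enzo; Enzo < Faye; Faye < Kai.

Mina < Uma < Aiko < Dax < Wes < Finn < Cleo < Gita < Haru < Enzo < Faye < Kai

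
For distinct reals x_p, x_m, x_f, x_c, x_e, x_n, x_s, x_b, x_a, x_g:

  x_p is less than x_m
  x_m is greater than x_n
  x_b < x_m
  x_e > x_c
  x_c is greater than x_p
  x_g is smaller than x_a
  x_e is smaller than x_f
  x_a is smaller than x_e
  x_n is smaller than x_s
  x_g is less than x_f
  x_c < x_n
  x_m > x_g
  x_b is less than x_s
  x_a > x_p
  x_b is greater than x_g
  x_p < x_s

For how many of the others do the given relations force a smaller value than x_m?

The elements the relations force below x_m are x_p, x_c, x_g, x_n, x_b — no chain reaches any other.
That is 5.

5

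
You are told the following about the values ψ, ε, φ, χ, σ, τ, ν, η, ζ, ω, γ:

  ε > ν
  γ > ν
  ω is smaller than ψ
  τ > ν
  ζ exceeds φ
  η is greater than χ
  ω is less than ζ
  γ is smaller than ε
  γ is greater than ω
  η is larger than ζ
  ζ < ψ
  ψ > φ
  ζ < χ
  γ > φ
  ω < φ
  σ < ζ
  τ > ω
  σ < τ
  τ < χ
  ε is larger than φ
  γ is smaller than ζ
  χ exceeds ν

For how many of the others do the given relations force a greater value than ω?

8

From ω the given relations immediately reach φ, γ, ζ, ψ, τ.
From those, ε, χ, η — 8 in total.
No other element is forced above ω by the given relations, so the count is 8.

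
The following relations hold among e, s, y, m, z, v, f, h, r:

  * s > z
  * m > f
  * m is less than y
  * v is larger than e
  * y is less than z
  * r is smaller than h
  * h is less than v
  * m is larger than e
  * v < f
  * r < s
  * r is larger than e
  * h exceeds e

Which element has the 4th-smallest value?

Piecing the relations together gives one ordering: e < r < h < v < f < m < y < z < s.
The 4th smallest is v.

v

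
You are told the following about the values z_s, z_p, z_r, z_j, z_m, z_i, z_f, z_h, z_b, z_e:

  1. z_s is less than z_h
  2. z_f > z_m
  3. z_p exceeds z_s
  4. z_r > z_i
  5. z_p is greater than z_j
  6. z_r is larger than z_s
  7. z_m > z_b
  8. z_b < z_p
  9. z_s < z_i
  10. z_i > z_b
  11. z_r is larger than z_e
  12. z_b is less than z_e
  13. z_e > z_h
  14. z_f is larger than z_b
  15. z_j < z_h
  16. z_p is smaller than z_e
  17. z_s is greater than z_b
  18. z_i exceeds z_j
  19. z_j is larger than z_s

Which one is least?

z_b

z_s is not least since z_b < z_s; z_j is not least since z_s < z_j; z_m is not least since z_b < z_m; z_p is not least since z_j < z_p; z_f is not least since z_b < z_f; z_h is not least since z_s < z_h; z_e is not least since z_b < z_e; z_i is not least since z_b < z_i; z_r is not least since z_i < z_r.
Only z_b has nothing below it, so z_b is the least.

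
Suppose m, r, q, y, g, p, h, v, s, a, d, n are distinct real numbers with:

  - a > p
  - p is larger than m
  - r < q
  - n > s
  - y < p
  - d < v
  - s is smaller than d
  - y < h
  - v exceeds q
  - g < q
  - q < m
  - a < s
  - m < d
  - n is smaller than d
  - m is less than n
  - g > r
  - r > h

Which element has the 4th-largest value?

s

Chaining the given pairs: y < h < r < g < q < m < p < a < s < n < d < v.
The 4th largest is s.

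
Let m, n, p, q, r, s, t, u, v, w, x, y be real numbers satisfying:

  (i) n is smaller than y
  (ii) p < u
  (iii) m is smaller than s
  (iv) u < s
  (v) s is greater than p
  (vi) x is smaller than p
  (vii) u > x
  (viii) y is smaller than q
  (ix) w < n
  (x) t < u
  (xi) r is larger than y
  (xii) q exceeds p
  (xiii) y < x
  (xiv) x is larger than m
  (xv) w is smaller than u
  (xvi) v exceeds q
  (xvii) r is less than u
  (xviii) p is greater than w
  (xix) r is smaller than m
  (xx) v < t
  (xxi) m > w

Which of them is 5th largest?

q

Piecing the relations together gives one ordering: w < n < y < r < m < x < p < q < v < t < u < s.
The 5th largest is q.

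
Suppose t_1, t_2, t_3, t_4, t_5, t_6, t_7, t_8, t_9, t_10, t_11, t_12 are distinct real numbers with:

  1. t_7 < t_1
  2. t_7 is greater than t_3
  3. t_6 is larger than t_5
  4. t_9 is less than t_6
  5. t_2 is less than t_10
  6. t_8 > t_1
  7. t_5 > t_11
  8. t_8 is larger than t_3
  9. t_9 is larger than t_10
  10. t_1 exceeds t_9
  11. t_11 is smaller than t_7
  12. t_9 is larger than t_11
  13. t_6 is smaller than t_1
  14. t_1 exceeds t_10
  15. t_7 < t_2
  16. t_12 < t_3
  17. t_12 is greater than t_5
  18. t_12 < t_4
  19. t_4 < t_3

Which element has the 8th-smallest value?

t_10

Chaining the given pairs: t_11 < t_5 < t_12 < t_4 < t_3 < t_7 < t_2 < t_10 < t_9 < t_6 < t_1 < t_8.
Counting 8 from the smallest end gives t_10.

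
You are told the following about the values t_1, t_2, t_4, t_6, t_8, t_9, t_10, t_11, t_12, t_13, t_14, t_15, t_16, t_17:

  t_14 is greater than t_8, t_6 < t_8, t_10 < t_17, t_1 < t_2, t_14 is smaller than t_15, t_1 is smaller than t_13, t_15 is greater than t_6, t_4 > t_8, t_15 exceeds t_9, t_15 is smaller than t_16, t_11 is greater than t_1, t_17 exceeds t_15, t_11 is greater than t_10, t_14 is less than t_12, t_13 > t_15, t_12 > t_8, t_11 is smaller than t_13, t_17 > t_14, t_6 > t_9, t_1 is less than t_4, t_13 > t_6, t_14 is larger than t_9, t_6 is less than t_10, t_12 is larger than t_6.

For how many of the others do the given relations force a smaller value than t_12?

4

From t_12 the given relations immediately reach t_6, t_8, t_14.
From those, t_9 — 4 in total.
No other element is forced below t_12 by the given relations, so the count is 4.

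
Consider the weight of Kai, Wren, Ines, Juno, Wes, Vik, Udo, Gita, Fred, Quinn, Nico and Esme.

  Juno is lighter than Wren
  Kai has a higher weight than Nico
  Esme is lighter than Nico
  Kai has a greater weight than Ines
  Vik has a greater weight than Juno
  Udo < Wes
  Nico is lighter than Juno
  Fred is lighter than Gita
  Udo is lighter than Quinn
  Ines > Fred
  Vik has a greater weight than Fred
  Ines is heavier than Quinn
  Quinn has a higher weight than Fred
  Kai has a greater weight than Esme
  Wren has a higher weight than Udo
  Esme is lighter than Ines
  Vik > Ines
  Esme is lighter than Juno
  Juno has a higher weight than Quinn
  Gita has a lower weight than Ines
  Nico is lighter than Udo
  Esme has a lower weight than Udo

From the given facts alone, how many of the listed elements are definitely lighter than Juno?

From Juno the given relations immediately reach Esme, Nico, Quinn.
From those, Fred, Udo — 5 in total.
No other element is forced below Juno by the given relations, so the count is 5.

5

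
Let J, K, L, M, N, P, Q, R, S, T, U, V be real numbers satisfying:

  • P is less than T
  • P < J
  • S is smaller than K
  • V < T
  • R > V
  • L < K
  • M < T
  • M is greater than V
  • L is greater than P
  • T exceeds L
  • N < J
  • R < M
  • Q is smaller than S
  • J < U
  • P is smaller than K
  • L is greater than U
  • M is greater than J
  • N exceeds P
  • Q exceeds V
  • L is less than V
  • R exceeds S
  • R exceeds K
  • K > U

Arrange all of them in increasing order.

The consecutive links are each given: P < N; N < J; J < U; U < L; L < V; V < Q; Q < S; S < K; K < R; R < M; M < T.

P < N < J < U < L < V < Q < S < K < R < M < T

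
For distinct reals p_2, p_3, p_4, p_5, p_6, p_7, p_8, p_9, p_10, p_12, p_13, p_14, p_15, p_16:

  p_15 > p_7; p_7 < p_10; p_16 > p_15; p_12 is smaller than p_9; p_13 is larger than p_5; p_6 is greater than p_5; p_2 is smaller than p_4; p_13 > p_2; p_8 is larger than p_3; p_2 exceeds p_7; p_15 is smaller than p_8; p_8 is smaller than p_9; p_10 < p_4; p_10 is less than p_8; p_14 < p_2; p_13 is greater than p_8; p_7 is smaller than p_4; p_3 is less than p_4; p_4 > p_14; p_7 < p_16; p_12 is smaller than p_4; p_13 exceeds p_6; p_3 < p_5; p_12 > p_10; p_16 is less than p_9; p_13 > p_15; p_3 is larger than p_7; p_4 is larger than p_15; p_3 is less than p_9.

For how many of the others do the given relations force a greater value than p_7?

From p_7 the given relations immediately reach p_15, p_10, p_3, p_16, p_2, p_4.
From those, p_12, p_5, p_8, p_9, p_13 — 11 in total.
From those, p_6 — 12 in total.
No other element is forced above p_7 by the given relations, so the count is 12.

12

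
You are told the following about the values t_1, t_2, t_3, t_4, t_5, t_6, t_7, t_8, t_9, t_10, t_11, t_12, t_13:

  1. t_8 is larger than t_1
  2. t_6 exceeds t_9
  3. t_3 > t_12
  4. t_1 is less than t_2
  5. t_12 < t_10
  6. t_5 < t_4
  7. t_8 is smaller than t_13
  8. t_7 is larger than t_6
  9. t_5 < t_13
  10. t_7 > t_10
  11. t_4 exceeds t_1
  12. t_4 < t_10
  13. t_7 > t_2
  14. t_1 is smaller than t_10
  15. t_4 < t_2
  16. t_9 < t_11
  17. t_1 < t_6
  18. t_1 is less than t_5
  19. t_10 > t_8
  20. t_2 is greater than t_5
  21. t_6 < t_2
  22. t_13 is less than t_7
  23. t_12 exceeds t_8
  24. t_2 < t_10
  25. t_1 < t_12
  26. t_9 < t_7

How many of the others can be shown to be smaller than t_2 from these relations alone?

5

The elements the relations force below t_2 are t_1, t_5, t_4, t_9, t_6 — no chain reaches any other.
That is 5.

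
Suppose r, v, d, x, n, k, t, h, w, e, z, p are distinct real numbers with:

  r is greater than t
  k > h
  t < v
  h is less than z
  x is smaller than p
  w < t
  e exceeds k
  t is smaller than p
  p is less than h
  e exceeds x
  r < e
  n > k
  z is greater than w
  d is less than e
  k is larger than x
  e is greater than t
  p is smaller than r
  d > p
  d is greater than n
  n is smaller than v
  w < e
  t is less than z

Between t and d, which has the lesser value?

Link the given pairs in sequence: t < p; p < h; h < k; k < n; n < d.
Together: t < p < h < k < n < d.
So t < d; t is the smaller of the two.

t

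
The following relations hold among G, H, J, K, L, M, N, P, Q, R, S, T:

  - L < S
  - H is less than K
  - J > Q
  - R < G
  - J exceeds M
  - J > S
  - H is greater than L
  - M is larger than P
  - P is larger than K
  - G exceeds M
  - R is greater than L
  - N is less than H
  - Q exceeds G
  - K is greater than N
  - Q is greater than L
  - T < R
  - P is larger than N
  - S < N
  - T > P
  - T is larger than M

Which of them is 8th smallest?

T

Piecing the relations together gives one ordering: L < S < N < H < K < P < M < T < R < G < Q < J.
The 8th smallest is T.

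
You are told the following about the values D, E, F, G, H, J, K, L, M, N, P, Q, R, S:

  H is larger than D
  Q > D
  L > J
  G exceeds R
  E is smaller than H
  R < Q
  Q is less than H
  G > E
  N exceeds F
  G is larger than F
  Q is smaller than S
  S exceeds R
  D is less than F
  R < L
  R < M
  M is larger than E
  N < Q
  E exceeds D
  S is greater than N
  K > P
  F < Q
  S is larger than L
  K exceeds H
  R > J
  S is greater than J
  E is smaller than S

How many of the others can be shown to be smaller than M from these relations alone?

Directly below M: R, E.
One step further: D, J (4 so far).
Nothing else is reachable below M; 4 in all.

4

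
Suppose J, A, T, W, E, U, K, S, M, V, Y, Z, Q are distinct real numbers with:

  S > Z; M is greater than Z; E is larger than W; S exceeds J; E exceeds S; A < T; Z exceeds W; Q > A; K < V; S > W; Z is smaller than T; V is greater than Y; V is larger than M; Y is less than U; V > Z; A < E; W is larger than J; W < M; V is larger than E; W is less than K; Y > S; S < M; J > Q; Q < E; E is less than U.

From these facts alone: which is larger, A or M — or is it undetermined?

M

The relevant relations are A < Q; Q < J; J < W; W < Z; Z < S; S < M.
Chaining these gives A < Q < J < W < Z < S < M.
So M is larger.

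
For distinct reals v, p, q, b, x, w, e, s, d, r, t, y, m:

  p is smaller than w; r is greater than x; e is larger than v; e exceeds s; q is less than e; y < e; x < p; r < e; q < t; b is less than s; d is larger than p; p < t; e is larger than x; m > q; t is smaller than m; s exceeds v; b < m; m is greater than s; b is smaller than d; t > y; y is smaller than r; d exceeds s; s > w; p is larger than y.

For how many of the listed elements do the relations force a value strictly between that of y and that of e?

4

The relations place y below e. An element lies strictly between them when it is forced above y and also forced below e.
Above y: {p, r, w, s, t, d, m}. Below e: {x, v, p, r, b, q, w, s}.
Intersection: {p, r, w, s} — 4.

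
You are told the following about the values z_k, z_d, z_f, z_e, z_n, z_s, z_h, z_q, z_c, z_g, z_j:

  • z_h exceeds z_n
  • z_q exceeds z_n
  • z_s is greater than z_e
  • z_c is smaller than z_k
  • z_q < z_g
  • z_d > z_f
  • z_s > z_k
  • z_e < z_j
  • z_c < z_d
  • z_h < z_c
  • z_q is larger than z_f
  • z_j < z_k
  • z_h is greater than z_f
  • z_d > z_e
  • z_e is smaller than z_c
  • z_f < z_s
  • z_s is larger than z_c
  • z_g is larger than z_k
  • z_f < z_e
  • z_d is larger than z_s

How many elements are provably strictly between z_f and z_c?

Chaining upward from z_f reaches: z_h, z_e, z_j, z_q, z_k, z_s, z_d, z_g.
Chaining downward from z_c reaches: z_n, z_h, z_e.
Strictly between z_f and z_c are those in both lists: z_h, z_e — 2 elements.

2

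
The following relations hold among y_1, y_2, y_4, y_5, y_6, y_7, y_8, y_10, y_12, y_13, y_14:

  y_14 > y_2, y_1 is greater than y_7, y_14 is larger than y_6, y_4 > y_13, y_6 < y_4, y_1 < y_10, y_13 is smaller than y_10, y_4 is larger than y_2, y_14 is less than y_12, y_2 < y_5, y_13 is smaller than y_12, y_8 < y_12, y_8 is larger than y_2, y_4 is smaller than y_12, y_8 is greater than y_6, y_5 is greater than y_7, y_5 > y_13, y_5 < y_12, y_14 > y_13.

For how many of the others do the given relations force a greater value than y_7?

Directly above y_7: y_1, y_5.
One step further: y_10, y_12 (4 so far).
Nothing else is reachable above y_7; 4 in all.

4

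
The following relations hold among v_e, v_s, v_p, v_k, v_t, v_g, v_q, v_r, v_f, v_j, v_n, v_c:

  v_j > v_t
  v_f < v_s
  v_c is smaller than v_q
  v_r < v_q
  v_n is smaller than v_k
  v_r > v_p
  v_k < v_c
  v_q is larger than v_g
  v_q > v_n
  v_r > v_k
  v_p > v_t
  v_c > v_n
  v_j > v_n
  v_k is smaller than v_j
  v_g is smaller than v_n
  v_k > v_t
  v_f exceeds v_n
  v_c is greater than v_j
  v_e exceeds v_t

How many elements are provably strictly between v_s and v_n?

Chaining upward from v_n reaches: v_f, v_k, v_r, v_j, v_c, v_q.
Chaining downward from v_s reaches: v_g, v_f.
Strictly between v_n and v_s are those in both lists: v_f — 1 element.

1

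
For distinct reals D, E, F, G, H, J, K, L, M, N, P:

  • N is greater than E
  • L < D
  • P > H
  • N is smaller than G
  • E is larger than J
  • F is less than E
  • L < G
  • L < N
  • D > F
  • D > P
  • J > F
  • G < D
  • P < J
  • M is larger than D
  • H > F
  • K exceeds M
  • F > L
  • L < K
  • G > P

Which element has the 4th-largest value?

G

Chaining the given pairs: L < F < H < P < J < E < N < G < D < M < K.
The 4th largest is G.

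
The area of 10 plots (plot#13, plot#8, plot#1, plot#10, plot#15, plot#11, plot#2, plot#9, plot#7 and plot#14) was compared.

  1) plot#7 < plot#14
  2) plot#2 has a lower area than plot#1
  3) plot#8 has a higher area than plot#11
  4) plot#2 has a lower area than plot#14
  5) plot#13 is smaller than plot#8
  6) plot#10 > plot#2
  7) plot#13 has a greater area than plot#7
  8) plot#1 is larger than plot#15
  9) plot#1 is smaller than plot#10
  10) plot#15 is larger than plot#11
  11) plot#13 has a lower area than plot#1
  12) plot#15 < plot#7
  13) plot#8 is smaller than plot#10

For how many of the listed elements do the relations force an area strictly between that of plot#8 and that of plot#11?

3

Chaining upward from plot#11 reaches: plot#15, plot#7, plot#13, plot#14, plot#1, plot#10.
Chaining downward from plot#8 reaches: plot#15, plot#7, plot#13.
Strictly between plot#11 and plot#8 are those in both lists: plot#15, plot#7, plot#13 — 3 elements.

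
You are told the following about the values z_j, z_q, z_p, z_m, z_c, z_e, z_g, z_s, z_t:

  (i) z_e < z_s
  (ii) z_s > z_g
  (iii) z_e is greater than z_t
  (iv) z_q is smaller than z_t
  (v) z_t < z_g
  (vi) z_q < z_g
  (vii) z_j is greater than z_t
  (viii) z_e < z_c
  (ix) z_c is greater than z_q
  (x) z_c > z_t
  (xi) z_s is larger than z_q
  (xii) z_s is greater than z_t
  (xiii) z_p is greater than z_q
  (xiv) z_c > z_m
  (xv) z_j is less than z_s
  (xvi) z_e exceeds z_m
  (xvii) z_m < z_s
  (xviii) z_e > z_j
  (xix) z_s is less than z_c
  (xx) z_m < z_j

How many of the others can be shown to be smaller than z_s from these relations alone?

Directly below z_s: z_q, z_m, z_t, z_j, z_e, z_g.
Nothing else is reachable below z_s; 6 in all.

6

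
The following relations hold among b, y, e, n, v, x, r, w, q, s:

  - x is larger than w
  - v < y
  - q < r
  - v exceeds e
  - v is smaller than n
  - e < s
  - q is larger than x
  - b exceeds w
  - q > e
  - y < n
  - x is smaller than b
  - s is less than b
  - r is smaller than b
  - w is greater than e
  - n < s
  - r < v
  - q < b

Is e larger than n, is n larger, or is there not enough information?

e < w and w < x give e < x.
With x < q: e < w < x < q.
With q < r: e < w < x < q < r.
Then r < v extends the chain to v.
Then v < y extends the chain to y.
Then y < n extends the chain to n.
So n is larger.

n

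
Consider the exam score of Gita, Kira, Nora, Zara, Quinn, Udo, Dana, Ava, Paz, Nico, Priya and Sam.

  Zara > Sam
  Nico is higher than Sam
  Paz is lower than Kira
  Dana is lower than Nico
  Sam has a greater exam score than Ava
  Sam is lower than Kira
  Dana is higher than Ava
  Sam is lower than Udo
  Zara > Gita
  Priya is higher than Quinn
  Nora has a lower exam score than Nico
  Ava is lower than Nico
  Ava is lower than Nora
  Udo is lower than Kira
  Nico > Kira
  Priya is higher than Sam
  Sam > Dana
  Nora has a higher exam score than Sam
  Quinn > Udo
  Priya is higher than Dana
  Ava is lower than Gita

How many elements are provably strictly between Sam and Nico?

3

The relations place Sam below Nico. An element lies strictly between them when it is forced above Sam and also forced below Nico.
Above Sam: {Zara, Udo, Quinn, Nora, Kira, Priya}. Below Nico: {Ava, Dana, Udo, Nora, Paz, Kira}.
Intersection: {Udo, Nora, Kira} — 3.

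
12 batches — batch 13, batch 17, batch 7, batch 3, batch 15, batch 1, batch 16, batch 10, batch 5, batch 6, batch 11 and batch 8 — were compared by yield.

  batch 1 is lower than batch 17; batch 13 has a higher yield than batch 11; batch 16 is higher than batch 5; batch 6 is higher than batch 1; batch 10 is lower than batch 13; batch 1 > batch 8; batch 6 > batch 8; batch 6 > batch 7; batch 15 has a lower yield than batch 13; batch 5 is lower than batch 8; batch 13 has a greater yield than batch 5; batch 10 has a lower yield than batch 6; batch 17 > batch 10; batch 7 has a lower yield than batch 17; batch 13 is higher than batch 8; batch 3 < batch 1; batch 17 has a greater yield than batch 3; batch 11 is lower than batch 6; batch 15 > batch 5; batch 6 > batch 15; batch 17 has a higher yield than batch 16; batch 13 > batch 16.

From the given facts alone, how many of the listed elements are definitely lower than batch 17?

7

The elements the relations force below batch 17 are batch 10, batch 5, batch 16, batch 8, batch 7, batch 3, batch 1 — no chain reaches any other.
That is 7.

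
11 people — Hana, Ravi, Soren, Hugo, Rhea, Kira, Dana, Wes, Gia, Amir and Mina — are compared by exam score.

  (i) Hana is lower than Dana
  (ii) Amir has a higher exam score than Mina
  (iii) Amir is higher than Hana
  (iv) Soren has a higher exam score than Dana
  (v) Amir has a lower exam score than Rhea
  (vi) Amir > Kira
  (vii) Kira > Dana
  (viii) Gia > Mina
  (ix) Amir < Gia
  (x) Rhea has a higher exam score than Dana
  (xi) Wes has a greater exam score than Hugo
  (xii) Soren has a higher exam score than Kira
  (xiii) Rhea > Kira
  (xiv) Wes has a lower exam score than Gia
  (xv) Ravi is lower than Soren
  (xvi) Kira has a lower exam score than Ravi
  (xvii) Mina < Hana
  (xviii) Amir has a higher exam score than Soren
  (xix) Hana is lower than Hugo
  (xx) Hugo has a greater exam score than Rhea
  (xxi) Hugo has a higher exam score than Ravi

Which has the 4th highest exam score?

The consecutive relations fix a unique order: Mina < Hana < Dana < Kira < Ravi < Soren < Amir < Rhea < Hugo < Wes < Gia.
Counting 4 from the largest end gives Rhea.

Rhea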